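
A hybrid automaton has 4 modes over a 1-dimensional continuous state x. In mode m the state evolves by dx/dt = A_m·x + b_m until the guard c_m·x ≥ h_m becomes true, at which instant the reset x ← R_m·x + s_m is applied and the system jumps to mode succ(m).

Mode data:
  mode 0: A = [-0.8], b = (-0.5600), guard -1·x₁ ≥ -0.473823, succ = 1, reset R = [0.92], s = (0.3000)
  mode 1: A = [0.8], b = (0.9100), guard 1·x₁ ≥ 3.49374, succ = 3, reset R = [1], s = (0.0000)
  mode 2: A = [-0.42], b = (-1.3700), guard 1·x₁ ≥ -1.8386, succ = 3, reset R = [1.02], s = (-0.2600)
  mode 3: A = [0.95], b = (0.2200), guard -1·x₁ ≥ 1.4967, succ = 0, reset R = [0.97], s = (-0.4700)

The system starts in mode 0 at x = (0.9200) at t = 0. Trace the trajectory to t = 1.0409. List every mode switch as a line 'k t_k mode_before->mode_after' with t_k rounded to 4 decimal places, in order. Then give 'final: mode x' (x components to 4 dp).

Mode 0: guard c·x = -0.4738 hit at Δt = 0.4027 (t = 0.4027), x⁻ = (0.4738) → reset → x⁺ = (0.7359), jump to mode 1
Mode 1: flow for 0.6382 to horizon, guard not reached → x = (1.9840)

1 0.4027 0->1
final: 1 1.9840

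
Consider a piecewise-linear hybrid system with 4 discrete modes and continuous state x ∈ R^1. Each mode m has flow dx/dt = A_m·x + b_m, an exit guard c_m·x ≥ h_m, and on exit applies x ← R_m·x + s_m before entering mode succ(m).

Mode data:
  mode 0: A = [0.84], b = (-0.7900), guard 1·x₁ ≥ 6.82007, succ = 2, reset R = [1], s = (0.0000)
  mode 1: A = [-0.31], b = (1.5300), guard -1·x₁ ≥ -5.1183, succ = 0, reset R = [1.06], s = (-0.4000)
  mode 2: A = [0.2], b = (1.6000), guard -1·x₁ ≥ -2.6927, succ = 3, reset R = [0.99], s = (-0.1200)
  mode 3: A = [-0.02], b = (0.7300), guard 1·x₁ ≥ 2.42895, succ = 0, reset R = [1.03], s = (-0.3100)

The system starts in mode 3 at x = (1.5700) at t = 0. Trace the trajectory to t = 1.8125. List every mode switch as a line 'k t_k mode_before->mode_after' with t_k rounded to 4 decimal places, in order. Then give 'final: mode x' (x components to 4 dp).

1 1.2449 3->0
final: 0 2.9562

Mode 3: guard c·x = 2.4289 hit at Δt = 1.2449 (t = 1.2449), x⁻ = (2.4289) → reset → x⁺ = (2.1918), jump to mode 0
Mode 0: flow for 0.5676 to horizon, guard not reached → x = (2.9562)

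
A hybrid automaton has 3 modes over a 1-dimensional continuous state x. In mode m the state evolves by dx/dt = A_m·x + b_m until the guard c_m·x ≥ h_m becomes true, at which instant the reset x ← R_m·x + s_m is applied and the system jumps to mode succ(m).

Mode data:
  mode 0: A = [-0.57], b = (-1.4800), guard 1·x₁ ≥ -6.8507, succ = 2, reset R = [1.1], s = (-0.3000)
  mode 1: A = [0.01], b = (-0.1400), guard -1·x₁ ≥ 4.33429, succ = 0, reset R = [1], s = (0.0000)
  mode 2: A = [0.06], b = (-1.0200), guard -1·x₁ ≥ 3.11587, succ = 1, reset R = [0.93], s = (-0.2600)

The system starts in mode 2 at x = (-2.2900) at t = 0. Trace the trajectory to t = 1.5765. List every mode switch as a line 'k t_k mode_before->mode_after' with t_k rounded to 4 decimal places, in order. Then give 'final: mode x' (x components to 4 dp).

1 0.6987 2->1
final: 1 -3.3090

Mode 2: guard c·x = 3.1159 hit at Δt = 0.6987 (t = 0.6987), x⁻ = (-3.1159) → reset → x⁺ = (-3.1578), jump to mode 1
Mode 1: flow for 0.8778 to horizon, guard not reached → x = (-3.3090)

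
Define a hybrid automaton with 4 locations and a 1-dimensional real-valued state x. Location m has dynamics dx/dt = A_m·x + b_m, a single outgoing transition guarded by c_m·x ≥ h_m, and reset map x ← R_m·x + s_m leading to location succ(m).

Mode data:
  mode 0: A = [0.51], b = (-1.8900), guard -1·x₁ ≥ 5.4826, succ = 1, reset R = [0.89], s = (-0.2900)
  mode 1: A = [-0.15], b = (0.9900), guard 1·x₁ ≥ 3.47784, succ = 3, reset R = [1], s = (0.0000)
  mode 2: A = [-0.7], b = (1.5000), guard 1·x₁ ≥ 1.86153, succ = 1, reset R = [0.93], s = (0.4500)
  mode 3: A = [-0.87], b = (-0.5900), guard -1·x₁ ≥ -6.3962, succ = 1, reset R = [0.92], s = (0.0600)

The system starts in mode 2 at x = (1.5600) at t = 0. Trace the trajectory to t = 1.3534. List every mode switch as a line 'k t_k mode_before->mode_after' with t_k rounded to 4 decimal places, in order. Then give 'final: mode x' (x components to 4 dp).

Mode 2: guard c·x = 1.8615 hit at Δt = 1.0406 (t = 1.0406), x⁻ = (1.8615) → reset → x⁺ = (2.1812), jump to mode 1
Mode 1: flow for 0.3128 to horizon, guard not reached → x = (2.3838)

1 1.0406 2->1
final: 1 2.3838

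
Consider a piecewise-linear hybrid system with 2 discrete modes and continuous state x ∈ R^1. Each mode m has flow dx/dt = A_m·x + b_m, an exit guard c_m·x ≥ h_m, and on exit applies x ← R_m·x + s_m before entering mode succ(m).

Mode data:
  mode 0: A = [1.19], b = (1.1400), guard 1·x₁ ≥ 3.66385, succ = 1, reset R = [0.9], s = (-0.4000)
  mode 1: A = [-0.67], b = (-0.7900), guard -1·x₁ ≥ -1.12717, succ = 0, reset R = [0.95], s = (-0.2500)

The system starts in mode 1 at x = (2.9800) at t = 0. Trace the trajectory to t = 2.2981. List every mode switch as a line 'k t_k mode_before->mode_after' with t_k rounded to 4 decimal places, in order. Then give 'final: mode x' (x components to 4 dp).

1 0.8801 1->0
2 1.6825 0->1
final: 1 1.5197

Mode 1: guard c·x = -1.1272 hit at Δt = 0.8801 (t = 0.8801), x⁻ = (1.1272) → reset → x⁺ = (0.8208), jump to mode 0
Mode 0: guard c·x = 3.6639 hit at Δt = 0.8024 (t = 1.6825), x⁻ = (3.6638) → reset → x⁺ = (2.8975), jump to mode 1
Mode 1: flow for 0.6156 to horizon, guard not reached → x = (1.5197)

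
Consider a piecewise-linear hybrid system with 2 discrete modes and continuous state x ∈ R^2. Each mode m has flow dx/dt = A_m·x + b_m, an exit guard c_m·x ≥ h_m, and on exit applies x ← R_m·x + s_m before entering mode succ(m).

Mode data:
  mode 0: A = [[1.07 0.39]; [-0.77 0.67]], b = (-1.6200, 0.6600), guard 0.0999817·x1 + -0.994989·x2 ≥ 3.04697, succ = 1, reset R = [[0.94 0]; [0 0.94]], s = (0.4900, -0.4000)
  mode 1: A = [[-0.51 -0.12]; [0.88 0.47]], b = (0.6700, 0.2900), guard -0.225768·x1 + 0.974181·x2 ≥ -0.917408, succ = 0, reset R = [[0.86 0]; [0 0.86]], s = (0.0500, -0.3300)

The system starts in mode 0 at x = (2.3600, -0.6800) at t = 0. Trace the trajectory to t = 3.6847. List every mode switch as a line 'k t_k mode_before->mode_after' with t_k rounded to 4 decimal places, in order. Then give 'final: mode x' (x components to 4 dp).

Mode 0: guard c·x = 3.0470 hit at Δt = 0.8622 (t = 0.8622), x⁻ = (2.8444, -2.7765) → reset → x⁺ = (3.1637, -3.0099), jump to mode 1
Mode 1: guard c·x = -0.9174 hit at Δt = 1.3741 (t = 2.2363), x⁻ = (2.4225, -0.3803) → reset → x⁺ = (2.1333, -0.6571), jump to mode 0
Mode 0: guard c·x = 3.0470 hit at Δt = 0.9988 (t = 3.2351), x⁻ = (2.3264, -2.8286) → reset → x⁺ = (2.6768, -3.0588), jump to mode 1
Mode 1: flow for 0.4496 to horizon, guard not reached → x = (2.5309, -2.4853)

1 0.8622 0->1
2 2.2363 1->0
3 3.2351 0->1
final: 1 2.5309 -2.4853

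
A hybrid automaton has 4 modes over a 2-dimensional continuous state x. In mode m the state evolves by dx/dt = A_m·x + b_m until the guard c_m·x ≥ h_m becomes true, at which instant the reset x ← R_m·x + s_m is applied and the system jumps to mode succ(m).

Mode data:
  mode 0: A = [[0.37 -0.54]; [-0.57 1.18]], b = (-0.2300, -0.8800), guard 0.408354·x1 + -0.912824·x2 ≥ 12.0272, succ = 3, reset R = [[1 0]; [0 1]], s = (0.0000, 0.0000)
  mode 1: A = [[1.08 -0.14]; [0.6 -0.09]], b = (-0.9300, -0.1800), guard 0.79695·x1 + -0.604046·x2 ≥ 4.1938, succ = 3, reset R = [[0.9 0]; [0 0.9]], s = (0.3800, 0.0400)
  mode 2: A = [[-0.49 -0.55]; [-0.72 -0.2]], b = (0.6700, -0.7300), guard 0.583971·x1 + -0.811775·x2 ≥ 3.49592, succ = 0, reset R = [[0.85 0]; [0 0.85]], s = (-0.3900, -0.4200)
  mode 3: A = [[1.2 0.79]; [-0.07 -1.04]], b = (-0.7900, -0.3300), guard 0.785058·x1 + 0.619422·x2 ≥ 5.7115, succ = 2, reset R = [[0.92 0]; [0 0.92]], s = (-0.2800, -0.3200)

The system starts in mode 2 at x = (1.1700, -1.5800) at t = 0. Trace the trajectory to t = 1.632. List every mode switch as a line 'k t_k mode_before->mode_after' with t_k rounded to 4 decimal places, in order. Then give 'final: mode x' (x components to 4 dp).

Mode 2: guard c·x = 3.4959 hit at Δt = 0.8464 (t = 0.8464), x⁻ = (2.0788, -2.8110) → reset → x⁺ = (1.3770, -2.8094), jump to mode 0
Mode 0: flow for 0.7856 to horizon, guard not reached → x = (4.3726, -9.9625)

1 0.8464 2->0
final: 0 4.3726 -9.9625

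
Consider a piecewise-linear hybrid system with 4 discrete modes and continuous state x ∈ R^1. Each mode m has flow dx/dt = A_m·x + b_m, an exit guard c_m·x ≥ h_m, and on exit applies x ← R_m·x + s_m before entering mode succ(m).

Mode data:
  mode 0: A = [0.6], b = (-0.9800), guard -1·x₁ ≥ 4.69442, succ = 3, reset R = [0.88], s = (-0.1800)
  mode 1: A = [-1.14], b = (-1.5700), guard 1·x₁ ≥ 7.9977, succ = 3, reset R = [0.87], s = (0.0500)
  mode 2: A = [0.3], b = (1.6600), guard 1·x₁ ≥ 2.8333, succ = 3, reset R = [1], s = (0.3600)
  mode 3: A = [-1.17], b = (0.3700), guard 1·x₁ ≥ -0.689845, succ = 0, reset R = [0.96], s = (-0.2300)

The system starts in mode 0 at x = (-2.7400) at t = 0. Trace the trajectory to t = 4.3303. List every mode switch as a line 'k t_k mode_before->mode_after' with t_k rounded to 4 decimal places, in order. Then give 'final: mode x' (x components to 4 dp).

Mode 0: guard c·x = 4.6944 hit at Δt = 0.6157 (t = 0.6157), x⁻ = (-4.6944) → reset → x⁺ = (-4.3111), jump to mode 3
Mode 3: guard c·x = -0.6898 hit at Δt = 1.3042 (t = 1.9199), x⁻ = (-0.6898) → reset → x⁺ = (-0.8923), jump to mode 0
Mode 0: guard c·x = 4.6944 hit at Δt = 1.5308 (t = 3.4507), x⁻ = (-4.6944) → reset → x⁺ = (-4.3111), jump to mode 3
Mode 3: flow for 0.8796 to horizon, guard not reached → x = (-1.3372)

1 0.6157 0->3
2 1.9199 3->0
3 3.4507 0->3
final: 3 -1.3372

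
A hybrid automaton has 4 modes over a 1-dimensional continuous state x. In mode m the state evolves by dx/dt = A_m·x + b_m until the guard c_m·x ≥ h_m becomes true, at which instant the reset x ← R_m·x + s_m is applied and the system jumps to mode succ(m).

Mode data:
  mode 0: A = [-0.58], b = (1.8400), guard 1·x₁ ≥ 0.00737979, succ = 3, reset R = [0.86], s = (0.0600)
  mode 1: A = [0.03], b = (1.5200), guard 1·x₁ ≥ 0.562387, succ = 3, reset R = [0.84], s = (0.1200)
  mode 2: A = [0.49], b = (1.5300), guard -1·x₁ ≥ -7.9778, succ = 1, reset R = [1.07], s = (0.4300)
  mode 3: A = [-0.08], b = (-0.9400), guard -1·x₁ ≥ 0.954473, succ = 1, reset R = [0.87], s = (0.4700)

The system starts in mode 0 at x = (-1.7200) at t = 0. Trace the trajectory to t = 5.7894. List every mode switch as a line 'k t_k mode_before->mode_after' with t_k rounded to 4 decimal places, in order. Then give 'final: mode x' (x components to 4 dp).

1 0.7509 0->3
2 1.8803 3->1
3 2.4862 1->3
4 4.1601 3->1
5 4.7660 1->3
final: 3 -0.3779

Mode 0: guard c·x = 0.0074 hit at Δt = 0.7509 (t = 0.7509), x⁻ = (0.0074) → reset → x⁺ = (0.0663), jump to mode 3
Mode 3: guard c·x = 0.9545 hit at Δt = 1.1294 (t = 1.8803), x⁻ = (-0.9545) → reset → x⁺ = (-0.3604), jump to mode 1
Mode 1: guard c·x = 0.5624 hit at Δt = 0.6059 (t = 2.4862), x⁻ = (0.5624) → reset → x⁺ = (0.5924), jump to mode 3
Mode 3: guard c·x = 0.9545 hit at Δt = 1.6739 (t = 4.1601), x⁻ = (-0.9545) → reset → x⁺ = (-0.3604), jump to mode 1
Mode 1: guard c·x = 0.5624 hit at Δt = 0.6059 (t = 4.7660), x⁻ = (0.5624) → reset → x⁺ = (0.5924), jump to mode 3
Mode 3: flow for 1.0234 to horizon, guard not reached → x = (-0.3779)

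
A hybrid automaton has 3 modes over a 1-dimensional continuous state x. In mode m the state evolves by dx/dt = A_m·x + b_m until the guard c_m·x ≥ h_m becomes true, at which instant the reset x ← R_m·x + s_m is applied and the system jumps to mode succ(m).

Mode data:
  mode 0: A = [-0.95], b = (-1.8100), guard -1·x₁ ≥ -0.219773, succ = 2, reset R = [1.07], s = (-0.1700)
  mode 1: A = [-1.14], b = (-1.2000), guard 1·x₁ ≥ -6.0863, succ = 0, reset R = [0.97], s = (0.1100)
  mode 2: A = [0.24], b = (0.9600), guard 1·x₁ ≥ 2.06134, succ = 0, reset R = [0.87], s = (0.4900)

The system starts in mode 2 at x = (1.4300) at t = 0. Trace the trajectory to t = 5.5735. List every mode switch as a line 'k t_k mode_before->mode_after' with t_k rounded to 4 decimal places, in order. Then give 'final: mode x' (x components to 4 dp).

Mode 2: guard c·x = 2.0613 hit at Δt = 0.4583 (t = 0.4583), x⁻ = (2.0613) → reset → x⁺ = (2.2834), jump to mode 0
Mode 0: guard c·x = -0.2198 hit at Δt = 0.7143 (t = 1.1726), x⁻ = (0.2198) → reset → x⁺ = (0.0652), jump to mode 2
Mode 2: guard c·x = 2.0613 hit at Δt = 1.6645 (t = 2.8371), x⁻ = (2.0613) → reset → x⁺ = (2.2834), jump to mode 0
Mode 0: guard c·x = -0.2198 hit at Δt = 0.7143 (t = 3.5514), x⁻ = (0.2198) → reset → x⁺ = (0.0652), jump to mode 2
Mode 2: guard c·x = 2.0613 hit at Δt = 1.6645 (t = 5.2159), x⁻ = (2.0613) → reset → x⁺ = (2.2834), jump to mode 0
Mode 0: flow for 0.3576 to horizon, guard not reached → x = (1.0769)

1 0.4583 2->0
2 1.1726 0->2
3 2.8371 2->0
4 3.5514 0->2
5 5.2159 2->0
final: 0 1.0769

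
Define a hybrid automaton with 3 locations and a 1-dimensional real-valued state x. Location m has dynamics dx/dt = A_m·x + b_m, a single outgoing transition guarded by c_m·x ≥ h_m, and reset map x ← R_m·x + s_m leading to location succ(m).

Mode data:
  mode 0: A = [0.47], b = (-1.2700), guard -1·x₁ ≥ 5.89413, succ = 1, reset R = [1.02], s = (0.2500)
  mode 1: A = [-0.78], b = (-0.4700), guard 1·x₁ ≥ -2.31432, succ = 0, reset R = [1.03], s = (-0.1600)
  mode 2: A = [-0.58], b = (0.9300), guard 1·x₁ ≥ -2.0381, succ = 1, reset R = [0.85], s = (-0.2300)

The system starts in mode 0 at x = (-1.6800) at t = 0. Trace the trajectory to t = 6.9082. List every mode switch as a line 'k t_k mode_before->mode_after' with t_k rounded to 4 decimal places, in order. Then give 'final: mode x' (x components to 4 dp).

Mode 0: guard c·x = 5.8941 hit at Δt = 1.4336 (t = 1.4336), x⁻ = (-5.8941) → reset → x⁺ = (-5.7620), jump to mode 1
Mode 1: guard c·x = -2.3143 hit at Δt = 1.4145 (t = 2.8481), x⁻ = (-2.3143) → reset → x⁺ = (-2.5437), jump to mode 0
Mode 0: guard c·x = 5.8941 hit at Δt = 1.0508 (t = 3.8989), x⁻ = (-5.8941) → reset → x⁺ = (-5.7620), jump to mode 1
Mode 1: guard c·x = -2.3143 hit at Δt = 1.4145 (t = 5.3134), x⁻ = (-2.3143) → reset → x⁺ = (-2.5437), jump to mode 0
Mode 0: guard c·x = 5.8941 hit at Δt = 1.0508 (t = 6.3642), x⁻ = (-5.8941) → reset → x⁺ = (-5.7620), jump to mode 1
Mode 1: flow for 0.5440 to horizon, guard not reached → x = (-3.9780)

1 1.4336 0->1
2 2.8481 1->0
3 3.8989 0->1
4 5.3134 1->0
5 6.3642 0->1
final: 1 -3.9780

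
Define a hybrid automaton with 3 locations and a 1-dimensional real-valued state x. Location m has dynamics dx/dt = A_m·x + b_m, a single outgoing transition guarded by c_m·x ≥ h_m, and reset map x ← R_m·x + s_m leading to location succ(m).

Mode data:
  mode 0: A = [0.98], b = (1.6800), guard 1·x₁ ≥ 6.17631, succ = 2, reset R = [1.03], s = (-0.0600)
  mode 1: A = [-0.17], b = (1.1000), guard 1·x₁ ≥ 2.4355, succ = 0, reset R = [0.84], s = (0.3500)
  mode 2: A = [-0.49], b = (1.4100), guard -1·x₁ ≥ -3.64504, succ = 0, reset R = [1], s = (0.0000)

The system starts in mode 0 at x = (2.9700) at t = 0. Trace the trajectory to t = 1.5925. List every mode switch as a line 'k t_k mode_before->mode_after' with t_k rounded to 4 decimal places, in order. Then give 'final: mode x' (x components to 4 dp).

Mode 0: guard c·x = 6.1763 hit at Δt = 0.5321 (t = 0.5321), x⁻ = (6.1763) → reset → x⁺ = (6.3016), jump to mode 2
Mode 2: flow for 1.0604 to horizon, guard not reached → x = (4.9140)

1 0.5321 0->2
final: 2 4.9140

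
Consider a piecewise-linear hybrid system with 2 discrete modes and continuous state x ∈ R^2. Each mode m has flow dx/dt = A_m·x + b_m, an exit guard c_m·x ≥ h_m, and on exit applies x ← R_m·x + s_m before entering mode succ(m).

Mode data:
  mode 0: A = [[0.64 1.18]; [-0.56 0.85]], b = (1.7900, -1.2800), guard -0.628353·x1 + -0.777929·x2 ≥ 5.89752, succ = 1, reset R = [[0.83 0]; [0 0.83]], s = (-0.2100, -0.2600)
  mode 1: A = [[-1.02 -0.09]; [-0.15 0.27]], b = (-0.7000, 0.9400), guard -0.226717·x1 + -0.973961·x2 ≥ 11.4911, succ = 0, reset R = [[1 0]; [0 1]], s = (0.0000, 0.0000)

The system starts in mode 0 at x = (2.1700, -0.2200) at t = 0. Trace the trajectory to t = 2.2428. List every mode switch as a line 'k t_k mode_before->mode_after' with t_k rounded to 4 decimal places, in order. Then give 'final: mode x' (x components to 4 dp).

Mode 0: guard c·x = 5.8975 hit at Δt = 1.4044 (t = 1.4044), x⁻ = (1.3216, -8.6485) → reset → x⁺ = (0.8869, -7.4383), jump to mode 1
Mode 1: flow for 0.8384 to horizon, guard not reached → x = (0.3907, -8.5290)

1 1.4044 0->1
final: 1 0.3907 -8.5290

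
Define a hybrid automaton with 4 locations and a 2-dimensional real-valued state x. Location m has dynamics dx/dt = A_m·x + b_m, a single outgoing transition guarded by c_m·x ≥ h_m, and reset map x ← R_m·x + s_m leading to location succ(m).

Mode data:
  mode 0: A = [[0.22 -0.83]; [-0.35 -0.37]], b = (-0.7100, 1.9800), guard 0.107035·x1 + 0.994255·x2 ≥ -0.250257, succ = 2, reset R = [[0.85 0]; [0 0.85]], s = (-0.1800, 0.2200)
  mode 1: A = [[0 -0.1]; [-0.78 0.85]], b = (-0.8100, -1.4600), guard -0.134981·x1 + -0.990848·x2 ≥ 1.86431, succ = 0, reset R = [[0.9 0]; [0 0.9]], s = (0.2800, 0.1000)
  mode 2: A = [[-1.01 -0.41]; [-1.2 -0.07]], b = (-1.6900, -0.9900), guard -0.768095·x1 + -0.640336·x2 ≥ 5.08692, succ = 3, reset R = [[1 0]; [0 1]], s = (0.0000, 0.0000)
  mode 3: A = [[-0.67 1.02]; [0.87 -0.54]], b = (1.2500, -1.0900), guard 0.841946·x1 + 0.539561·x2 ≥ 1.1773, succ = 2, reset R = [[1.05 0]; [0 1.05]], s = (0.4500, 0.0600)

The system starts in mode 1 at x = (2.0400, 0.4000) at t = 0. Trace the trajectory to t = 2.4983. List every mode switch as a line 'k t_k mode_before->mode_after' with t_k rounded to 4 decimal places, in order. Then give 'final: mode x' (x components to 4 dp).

1 0.7179 1->0
2 1.4805 0->2
final: 2 -0.1627 -1.7555

Mode 1: guard c·x = 1.8643 hit at Δt = 0.7179 (t = 0.7179), x⁻ = (1.5118, -2.0875) → reset → x⁺ = (1.6406, -1.7787), jump to mode 0
Mode 0: guard c·x = -0.2503 hit at Δt = 0.7626 (t = 1.4805), x⁻ = (2.1131, -0.4792) → reset → x⁺ = (1.6162, -0.1873), jump to mode 2
Mode 2: flow for 1.0178 to horizon, guard not reached → x = (-0.1627, -1.7555)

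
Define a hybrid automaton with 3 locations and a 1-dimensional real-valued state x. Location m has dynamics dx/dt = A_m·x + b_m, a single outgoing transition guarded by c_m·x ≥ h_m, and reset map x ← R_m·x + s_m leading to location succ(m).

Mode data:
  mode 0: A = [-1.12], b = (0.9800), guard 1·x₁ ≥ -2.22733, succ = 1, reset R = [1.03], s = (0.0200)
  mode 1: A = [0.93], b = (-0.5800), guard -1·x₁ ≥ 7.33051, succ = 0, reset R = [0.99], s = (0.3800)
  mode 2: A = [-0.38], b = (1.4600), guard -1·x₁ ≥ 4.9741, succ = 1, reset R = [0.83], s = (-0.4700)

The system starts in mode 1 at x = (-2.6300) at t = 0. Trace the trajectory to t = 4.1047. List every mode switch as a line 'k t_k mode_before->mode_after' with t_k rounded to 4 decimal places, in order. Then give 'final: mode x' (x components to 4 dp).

1 0.9612 1->0
2 1.7789 0->1
3 2.8646 1->0
4 3.6823 0->1
final: 1 -3.6683

Mode 1: guard c·x = 7.3305 hit at Δt = 0.9612 (t = 0.9612), x⁻ = (-7.3305) → reset → x⁺ = (-6.8772), jump to mode 0
Mode 0: guard c·x = -2.2273 hit at Δt = 0.8177 (t = 1.7789), x⁻ = (-2.2273) → reset → x⁺ = (-2.2741), jump to mode 1
Mode 1: guard c·x = 7.3305 hit at Δt = 1.0857 (t = 2.8646), x⁻ = (-7.3305) → reset → x⁺ = (-6.8772), jump to mode 0
Mode 0: guard c·x = -2.2273 hit at Δt = 0.8177 (t = 3.6823), x⁻ = (-2.2273) → reset → x⁺ = (-2.2741), jump to mode 1
Mode 1: flow for 0.4224 to horizon, guard not reached → x = (-3.6683)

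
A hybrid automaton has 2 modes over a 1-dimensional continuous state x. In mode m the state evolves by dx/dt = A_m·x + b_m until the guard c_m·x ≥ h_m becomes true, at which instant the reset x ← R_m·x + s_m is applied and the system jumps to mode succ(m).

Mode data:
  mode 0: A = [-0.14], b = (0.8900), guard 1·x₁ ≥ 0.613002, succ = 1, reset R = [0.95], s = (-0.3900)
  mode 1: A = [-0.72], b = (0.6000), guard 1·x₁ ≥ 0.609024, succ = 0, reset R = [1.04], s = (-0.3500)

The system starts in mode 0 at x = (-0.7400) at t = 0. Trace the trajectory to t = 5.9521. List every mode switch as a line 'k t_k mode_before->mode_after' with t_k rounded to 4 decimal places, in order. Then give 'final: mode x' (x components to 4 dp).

Mode 0: guard c·x = 0.6130 hit at Δt = 1.5108 (t = 1.5108), x⁻ = (0.6130) → reset → x⁺ = (0.1924), jump to mode 1
Mode 1: guard c·x = 0.6090 hit at Δt = 1.4583 (t = 2.9691), x⁻ = (0.6090) → reset → x⁺ = (0.2834), jump to mode 0
Mode 0: guard c·x = 0.6130 hit at Δt = 0.3986 (t = 3.3676), x⁻ = (0.6130) → reset → x⁺ = (0.1924), jump to mode 1
Mode 1: guard c·x = 0.6090 hit at Δt = 1.4583 (t = 4.8259), x⁻ = (0.6090) → reset → x⁺ = (0.2834), jump to mode 0
Mode 0: guard c·x = 0.6130 hit at Δt = 0.3986 (t = 5.2245), x⁻ = (0.6130) → reset → x⁺ = (0.1924), jump to mode 1
Mode 1: flow for 0.7276 to horizon, guard not reached → x = (0.4537)

1 1.5108 0->1
2 2.9691 1->0
3 3.3676 0->1
4 4.8259 1->0
5 5.2245 0->1
final: 1 0.4537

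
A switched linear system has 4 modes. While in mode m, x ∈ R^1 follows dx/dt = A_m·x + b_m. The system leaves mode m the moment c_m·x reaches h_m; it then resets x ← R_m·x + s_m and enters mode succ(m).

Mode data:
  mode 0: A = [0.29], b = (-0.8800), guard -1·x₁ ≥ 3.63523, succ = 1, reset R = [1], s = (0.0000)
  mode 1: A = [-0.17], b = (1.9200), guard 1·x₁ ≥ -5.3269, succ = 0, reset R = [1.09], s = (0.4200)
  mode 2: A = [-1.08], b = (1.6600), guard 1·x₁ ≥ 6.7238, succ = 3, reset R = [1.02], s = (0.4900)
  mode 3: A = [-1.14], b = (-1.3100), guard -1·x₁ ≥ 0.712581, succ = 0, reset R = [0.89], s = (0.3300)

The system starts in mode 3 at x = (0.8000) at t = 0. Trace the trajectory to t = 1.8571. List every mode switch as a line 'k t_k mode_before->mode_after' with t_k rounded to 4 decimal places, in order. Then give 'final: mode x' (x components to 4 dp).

Mode 3: guard c·x = 0.7126 hit at Δt = 1.3125 (t = 1.3125), x⁻ = (-0.7126) → reset → x⁺ = (-0.3042), jump to mode 0
Mode 0: flow for 0.5446 to horizon, guard not reached → x = (-0.8754)

1 1.3125 3->0
final: 0 -0.8754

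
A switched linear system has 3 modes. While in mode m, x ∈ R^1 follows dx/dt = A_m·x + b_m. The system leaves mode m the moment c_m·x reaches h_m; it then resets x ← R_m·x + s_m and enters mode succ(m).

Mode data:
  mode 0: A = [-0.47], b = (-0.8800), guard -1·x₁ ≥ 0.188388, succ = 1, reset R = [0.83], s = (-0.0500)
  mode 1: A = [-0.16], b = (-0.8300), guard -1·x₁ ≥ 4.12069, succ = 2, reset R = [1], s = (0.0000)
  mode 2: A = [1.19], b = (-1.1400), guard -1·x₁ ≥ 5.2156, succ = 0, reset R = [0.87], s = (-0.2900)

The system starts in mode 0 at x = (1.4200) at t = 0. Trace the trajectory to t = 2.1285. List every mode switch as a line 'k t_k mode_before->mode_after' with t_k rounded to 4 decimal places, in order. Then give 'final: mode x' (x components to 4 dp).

Mode 0: guard c·x = 0.1884 hit at Δt = 1.4265 (t = 1.4265), x⁻ = (-0.1884) → reset → x⁺ = (-0.2064), jump to mode 1
Mode 1: flow for 0.7020 to horizon, guard not reached → x = (-0.7356)

1 1.4265 0->1
final: 1 -0.7356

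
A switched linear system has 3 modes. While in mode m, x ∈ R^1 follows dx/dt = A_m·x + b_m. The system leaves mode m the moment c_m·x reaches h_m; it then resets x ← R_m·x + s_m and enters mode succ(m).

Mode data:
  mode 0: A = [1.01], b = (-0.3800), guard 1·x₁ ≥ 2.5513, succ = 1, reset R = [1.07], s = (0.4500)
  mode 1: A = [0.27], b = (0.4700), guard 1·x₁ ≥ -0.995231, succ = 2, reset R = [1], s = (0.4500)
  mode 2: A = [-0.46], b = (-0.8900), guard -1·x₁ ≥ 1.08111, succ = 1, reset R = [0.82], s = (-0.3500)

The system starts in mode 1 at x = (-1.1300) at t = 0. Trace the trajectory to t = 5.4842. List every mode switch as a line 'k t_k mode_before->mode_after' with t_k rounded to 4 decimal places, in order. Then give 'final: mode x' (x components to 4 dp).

Mode 1: guard c·x = -0.9952 hit at Δt = 0.7385 (t = 0.7385), x⁻ = (-0.9952) → reset → x⁺ = (-0.5452), jump to mode 2
Mode 2: guard c·x = 1.0811 hit at Δt = 1.0591 (t = 1.7976), x⁻ = (-1.0811) → reset → x⁺ = (-1.2365), jump to mode 1
Mode 1: guard c·x = -0.9952 hit at Δt = 1.4483 (t = 3.2459), x⁻ = (-0.9952) → reset → x⁺ = (-0.5452), jump to mode 2
Mode 2: guard c·x = 1.0811 hit at Δt = 1.0591 (t = 4.3050), x⁻ = (-1.0811) → reset → x⁺ = (-1.2365), jump to mode 1
Mode 1: flow for 1.1792 to horizon, guard not reached → x = (-1.0475)

1 0.7385 1->2
2 1.7976 2->1
3 3.2459 1->2
4 4.3050 2->1
final: 1 -1.0475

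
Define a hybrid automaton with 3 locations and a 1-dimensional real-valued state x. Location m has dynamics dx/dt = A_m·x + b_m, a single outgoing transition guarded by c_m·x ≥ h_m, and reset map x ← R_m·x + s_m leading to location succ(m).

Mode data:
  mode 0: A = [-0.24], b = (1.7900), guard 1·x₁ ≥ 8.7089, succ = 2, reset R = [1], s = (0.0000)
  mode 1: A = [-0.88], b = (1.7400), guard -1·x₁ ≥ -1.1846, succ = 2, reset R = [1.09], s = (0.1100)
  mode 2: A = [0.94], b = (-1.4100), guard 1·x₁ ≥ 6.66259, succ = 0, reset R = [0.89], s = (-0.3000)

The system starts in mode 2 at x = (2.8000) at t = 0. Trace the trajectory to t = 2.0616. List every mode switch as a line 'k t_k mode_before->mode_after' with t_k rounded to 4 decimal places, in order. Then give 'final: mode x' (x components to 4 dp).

Mode 2: guard c·x = 6.6626 hit at Δt = 1.4671 (t = 1.4671), x⁻ = (6.6626) → reset → x⁺ = (5.6297), jump to mode 0
Mode 0: flow for 0.5945 to horizon, guard not reached → x = (5.8729)

1 1.4671 2->0
final: 0 5.8729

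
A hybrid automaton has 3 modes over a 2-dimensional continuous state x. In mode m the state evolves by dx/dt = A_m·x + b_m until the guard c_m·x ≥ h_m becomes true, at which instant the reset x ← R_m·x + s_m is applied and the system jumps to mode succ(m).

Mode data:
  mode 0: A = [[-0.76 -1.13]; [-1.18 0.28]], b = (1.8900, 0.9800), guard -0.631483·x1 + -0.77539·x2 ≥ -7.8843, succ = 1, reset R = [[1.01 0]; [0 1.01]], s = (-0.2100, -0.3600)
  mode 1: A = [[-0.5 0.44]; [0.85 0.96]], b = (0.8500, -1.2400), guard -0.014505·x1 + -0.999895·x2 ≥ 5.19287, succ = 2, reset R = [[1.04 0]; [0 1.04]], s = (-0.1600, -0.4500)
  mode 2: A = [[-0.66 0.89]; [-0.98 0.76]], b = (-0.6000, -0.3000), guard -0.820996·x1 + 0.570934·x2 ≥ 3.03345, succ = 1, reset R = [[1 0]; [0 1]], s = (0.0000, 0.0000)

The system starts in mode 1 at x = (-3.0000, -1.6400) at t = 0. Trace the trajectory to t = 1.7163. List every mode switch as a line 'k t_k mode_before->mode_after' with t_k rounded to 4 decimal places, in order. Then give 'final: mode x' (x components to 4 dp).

Mode 1: guard c·x = 5.1929 hit at Δt = 0.5257 (t = 0.5257), x⁻ = (-2.5936, -5.1558) → reset → x⁺ = (-2.8573, -5.8120), jump to mode 2
Mode 2: flow for 1.1906 to horizon, guard not reached → x = (-6.4720, -6.2337)

1 0.5257 1->2
final: 2 -6.4720 -6.2337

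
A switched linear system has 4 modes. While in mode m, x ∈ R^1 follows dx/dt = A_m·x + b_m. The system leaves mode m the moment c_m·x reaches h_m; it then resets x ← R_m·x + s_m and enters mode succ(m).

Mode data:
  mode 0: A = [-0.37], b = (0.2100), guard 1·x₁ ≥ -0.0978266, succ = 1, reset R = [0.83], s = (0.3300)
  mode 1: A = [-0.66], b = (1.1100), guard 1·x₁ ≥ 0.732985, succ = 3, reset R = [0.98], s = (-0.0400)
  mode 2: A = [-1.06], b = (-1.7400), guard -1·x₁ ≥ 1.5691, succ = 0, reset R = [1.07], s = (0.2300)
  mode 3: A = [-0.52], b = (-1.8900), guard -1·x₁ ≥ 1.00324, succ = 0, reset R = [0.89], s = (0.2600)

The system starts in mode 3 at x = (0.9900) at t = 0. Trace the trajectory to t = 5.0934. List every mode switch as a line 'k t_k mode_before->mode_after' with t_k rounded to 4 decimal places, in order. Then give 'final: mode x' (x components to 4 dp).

Mode 3: guard c·x = 1.0032 hit at Δt = 1.0844 (t = 1.0844), x⁻ = (-1.0032) → reset → x⁺ = (-0.6329), jump to mode 0
Mode 0: guard c·x = -0.0978 hit at Δt = 1.5948 (t = 2.6792), x⁻ = (-0.0978) → reset → x⁺ = (0.2488), jump to mode 1
Mode 1: guard c·x = 0.7330 hit at Δt = 0.6247 (t = 3.3039), x⁻ = (0.7330) → reset → x⁺ = (0.6783), jump to mode 3
Mode 3: guard c·x = 1.0032 hit at Δt = 0.9502 (t = 4.2541), x⁻ = (-1.0032) → reset → x⁺ = (-0.6329), jump to mode 0
Mode 0: flow for 0.8393 to horizon, guard not reached → x = (-0.3124)

1 1.0844 3->0
2 2.6792 0->1
3 3.3039 1->3
4 4.2541 3->0
final: 0 -0.3124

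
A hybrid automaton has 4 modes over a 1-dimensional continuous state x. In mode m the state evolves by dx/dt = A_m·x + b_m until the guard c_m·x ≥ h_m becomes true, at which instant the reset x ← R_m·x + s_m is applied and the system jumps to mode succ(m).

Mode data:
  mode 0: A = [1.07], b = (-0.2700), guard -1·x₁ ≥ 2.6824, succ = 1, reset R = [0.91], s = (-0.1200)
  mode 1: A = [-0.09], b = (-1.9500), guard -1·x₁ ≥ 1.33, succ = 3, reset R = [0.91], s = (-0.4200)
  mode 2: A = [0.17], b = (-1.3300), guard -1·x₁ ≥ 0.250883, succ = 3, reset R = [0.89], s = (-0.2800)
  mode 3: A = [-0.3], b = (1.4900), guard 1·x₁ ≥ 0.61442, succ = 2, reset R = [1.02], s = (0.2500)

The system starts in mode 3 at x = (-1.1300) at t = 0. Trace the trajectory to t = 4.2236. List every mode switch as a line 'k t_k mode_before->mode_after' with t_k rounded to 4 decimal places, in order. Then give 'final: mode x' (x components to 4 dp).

Mode 3: guard c·x = 0.6144 hit at Δt = 1.1235 (t = 1.1235), x⁻ = (0.6144) → reset → x⁺ = (0.8767), jump to mode 2
Mode 2: guard c·x = 0.2509 hit at Δt = 0.8848 (t = 2.0083), x⁻ = (-0.2509) → reset → x⁺ = (-0.5033), jump to mode 3
Mode 3: guard c·x = 0.6144 hit at Δt = 0.7619 (t = 2.7702), x⁻ = (0.6144) → reset → x⁺ = (0.8767), jump to mode 2
Mode 2: guard c·x = 0.2509 hit at Δt = 0.8848 (t = 3.6550), x⁻ = (-0.2509) → reset → x⁺ = (-0.5033), jump to mode 3
Mode 3: flow for 0.5686 to horizon, guard not reached → x = (0.3545)

1 1.1235 3->2
2 2.0083 2->3
3 2.7702 3->2
4 3.6550 2->3
final: 3 0.3545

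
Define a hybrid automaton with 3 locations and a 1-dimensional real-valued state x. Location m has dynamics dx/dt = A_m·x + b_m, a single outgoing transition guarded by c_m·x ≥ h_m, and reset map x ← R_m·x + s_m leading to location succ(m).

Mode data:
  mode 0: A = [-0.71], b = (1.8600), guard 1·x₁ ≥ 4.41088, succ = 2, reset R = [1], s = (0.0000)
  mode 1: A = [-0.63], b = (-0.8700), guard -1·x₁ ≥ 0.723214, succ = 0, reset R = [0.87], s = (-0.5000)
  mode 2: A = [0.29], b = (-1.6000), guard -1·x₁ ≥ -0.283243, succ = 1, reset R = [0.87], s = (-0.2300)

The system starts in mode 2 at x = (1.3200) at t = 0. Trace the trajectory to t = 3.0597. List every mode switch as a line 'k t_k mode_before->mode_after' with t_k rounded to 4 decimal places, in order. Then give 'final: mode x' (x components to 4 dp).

Mode 2: guard c·x = -0.2832 hit at Δt = 0.7612 (t = 0.7612), x⁻ = (0.2832) → reset → x⁺ = (0.0164), jump to mode 1
Mode 1: guard c·x = 0.7232 hit at Δt = 1.1961 (t = 1.9573), x⁻ = (-0.7232) → reset → x⁺ = (-1.1292), jump to mode 0
Mode 0: flow for 1.1024 to horizon, guard not reached → x = (0.9058)

1 0.7612 2->1
2 1.9573 1->0
final: 0 0.9058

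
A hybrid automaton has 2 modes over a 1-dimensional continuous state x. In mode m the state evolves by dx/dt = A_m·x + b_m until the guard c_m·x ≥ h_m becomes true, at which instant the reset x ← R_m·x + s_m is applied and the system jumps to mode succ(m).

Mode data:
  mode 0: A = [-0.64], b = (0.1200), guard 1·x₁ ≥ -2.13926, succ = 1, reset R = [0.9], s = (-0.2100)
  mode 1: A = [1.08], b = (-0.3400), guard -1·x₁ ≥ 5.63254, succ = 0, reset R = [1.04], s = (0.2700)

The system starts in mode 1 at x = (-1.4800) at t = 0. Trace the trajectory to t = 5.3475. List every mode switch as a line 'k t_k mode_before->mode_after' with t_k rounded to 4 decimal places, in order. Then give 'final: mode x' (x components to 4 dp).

1 1.1093 1->0
2 2.5298 0->1
3 3.3509 1->0
4 4.7714 0->1
final: 1 -4.2498

Mode 1: guard c·x = 5.6325 hit at Δt = 1.1093 (t = 1.1093), x⁻ = (-5.6325) → reset → x⁺ = (-5.5878), jump to mode 0
Mode 0: guard c·x = -2.1393 hit at Δt = 1.4205 (t = 2.5298), x⁻ = (-2.1393) → reset → x⁺ = (-2.1353), jump to mode 1
Mode 1: guard c·x = 5.6325 hit at Δt = 0.8211 (t = 3.3509), x⁻ = (-5.6325) → reset → x⁺ = (-5.5878), jump to mode 0
Mode 0: guard c·x = -2.1393 hit at Δt = 1.4205 (t = 4.7714), x⁻ = (-2.1393) → reset → x⁺ = (-2.1353), jump to mode 1
Mode 1: flow for 0.5761 to horizon, guard not reached → x = (-4.2498)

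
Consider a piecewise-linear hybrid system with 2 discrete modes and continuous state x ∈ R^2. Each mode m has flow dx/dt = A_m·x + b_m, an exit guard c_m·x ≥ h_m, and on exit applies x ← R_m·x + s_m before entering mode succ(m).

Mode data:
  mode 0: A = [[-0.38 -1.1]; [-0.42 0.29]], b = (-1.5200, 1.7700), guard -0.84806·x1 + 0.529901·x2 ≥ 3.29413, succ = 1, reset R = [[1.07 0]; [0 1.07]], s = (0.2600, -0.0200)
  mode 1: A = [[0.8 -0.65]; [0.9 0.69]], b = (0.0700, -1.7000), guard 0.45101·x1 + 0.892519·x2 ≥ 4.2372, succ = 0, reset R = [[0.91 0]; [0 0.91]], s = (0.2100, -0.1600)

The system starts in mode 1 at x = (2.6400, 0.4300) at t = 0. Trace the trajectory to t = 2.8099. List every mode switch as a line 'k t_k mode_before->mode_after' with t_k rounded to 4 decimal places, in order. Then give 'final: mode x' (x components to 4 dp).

1 0.8749 1->0
2 1.9320 0->1
final: 1 -5.5640 2.9299

Mode 1: guard c·x = 4.2372 hit at Δt = 0.8749 (t = 0.8749), x⁻ = (4.4856, 2.4808) → reset → x⁺ = (4.2919, 2.0975), jump to mode 0
Mode 0: guard c·x = 3.2941 hit at Δt = 1.0571 (t = 1.9320), x⁻ = (-1.2756, 4.1751) → reset → x⁺ = (-1.1049, 4.4473), jump to mode 1
Mode 1: flow for 0.8779 to horizon, guard not reached → x = (-5.5640, 2.9299)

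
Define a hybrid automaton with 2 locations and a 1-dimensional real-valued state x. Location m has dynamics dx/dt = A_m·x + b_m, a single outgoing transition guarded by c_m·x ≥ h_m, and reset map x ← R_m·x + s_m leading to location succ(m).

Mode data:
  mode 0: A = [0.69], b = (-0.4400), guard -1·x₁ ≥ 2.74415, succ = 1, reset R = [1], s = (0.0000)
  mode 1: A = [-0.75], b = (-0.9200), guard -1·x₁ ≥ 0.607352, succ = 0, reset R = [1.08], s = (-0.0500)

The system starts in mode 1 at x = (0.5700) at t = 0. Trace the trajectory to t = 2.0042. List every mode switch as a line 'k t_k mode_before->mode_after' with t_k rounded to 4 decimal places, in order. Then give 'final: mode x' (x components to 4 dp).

1 1.4201 1->0
final: 0 -1.3728

Mode 1: guard c·x = 0.6074 hit at Δt = 1.4201 (t = 1.4201), x⁻ = (-0.6074) → reset → x⁺ = (-0.7059), jump to mode 0
Mode 0: flow for 0.5841 to horizon, guard not reached → x = (-1.3728)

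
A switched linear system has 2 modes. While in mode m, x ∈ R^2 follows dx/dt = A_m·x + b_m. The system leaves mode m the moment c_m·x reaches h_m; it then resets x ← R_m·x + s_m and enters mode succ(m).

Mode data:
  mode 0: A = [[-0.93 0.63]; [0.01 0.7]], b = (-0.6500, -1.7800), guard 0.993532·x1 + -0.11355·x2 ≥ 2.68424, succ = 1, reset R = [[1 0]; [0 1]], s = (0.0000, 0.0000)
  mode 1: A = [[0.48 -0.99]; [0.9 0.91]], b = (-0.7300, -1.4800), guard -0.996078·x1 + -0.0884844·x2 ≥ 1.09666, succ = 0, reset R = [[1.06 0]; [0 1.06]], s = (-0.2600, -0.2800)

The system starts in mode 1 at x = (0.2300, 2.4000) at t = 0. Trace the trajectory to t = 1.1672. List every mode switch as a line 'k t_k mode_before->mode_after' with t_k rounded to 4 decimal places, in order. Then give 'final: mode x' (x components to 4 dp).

Mode 1: guard c·x = 1.0967 hit at Δt = 0.4480 (t = 0.4480), x⁻ = (-1.3283, 2.5593) → reset → x⁺ = (-1.6680, 2.4328), jump to mode 0
Mode 0: flow for 0.7192 to horizon, guard not reached → x = (-0.4057, 2.3513)

1 0.4480 1->0
final: 0 -0.4057 2.3513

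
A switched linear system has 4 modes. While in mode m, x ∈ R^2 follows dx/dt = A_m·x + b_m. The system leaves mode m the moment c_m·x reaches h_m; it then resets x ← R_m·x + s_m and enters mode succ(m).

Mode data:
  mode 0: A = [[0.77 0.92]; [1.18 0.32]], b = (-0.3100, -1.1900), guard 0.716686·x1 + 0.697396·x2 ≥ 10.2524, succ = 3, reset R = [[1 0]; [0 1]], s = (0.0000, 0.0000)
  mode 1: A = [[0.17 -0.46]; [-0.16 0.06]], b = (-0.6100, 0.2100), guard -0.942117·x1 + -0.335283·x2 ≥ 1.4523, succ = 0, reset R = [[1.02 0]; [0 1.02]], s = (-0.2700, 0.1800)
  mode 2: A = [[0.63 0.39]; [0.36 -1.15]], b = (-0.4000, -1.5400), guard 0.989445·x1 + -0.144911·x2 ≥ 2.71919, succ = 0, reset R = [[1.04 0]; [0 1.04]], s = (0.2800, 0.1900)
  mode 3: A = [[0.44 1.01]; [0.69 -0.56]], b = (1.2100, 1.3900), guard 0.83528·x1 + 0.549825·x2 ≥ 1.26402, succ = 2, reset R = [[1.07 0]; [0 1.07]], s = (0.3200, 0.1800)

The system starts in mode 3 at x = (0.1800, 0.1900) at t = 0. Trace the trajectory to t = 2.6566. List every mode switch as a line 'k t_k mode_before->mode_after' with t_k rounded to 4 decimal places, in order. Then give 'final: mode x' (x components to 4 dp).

Mode 3: guard c·x = 1.2640 hit at Δt = 0.4124 (t = 0.4124), x⁻ = (0.9828, 0.8058) → reset → x⁺ = (1.3716, 1.0422), jump to mode 2
Mode 2: guard c·x = 2.7192 hit at Δt = 1.4739 (t = 1.8863), x⁻ = (2.6975, -0.3464) → reset → x⁺ = (3.0854, -0.1703), jump to mode 0
Mode 0: flow for 0.7703 to horizon, guard not reached → x = (6.2498, 3.1354)

1 0.4124 3->2
2 1.8863 2->0
final: 0 6.2498 3.1354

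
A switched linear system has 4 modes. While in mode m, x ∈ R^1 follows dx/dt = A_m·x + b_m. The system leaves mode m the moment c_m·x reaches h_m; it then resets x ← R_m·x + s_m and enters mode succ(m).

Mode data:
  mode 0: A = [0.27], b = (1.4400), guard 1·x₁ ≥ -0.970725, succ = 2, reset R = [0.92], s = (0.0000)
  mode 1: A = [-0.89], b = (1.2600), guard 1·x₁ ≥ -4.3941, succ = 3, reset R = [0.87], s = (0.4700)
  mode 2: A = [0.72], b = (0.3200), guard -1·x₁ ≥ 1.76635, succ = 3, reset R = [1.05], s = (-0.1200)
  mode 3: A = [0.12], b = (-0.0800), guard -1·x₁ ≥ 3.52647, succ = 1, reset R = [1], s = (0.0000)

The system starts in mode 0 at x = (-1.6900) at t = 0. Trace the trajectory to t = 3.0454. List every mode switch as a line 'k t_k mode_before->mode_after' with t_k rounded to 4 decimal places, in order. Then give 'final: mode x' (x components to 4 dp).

1 0.6673 0->2
2 2.1682 2->3
final: 3 -2.2679

Mode 0: guard c·x = -0.9707 hit at Δt = 0.6673 (t = 0.6673), x⁻ = (-0.9707) → reset → x⁺ = (-0.8931), jump to mode 2
Mode 2: guard c·x = 1.7664 hit at Δt = 1.5009 (t = 2.1682), x⁻ = (-1.7664) → reset → x⁺ = (-1.9747), jump to mode 3
Mode 3: flow for 0.8772 to horizon, guard not reached → x = (-2.2679)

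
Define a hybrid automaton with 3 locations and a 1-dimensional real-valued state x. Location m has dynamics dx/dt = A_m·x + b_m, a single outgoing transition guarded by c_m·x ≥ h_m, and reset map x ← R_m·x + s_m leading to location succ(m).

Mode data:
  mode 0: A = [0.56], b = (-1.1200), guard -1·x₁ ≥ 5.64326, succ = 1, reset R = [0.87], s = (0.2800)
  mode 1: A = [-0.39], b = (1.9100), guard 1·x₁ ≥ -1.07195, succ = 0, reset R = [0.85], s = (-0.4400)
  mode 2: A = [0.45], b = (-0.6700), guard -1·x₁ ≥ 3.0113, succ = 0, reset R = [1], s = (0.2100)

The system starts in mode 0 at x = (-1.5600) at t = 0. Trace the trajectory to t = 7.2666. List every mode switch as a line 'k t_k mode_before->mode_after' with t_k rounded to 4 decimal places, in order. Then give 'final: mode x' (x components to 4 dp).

Mode 0: guard c·x = 5.6433 hit at Δt = 1.3644 (t = 1.3644), x⁻ = (-5.6433) → reset → x⁺ = (-4.6296), jump to mode 1
Mode 1: guard c·x = -1.0719 hit at Δt = 1.1987 (t = 2.5631), x⁻ = (-1.0719) → reset → x⁺ = (-1.3512), jump to mode 0
Mode 0: guard c·x = 5.6433 hit at Δt = 1.4724 (t = 4.0355), x⁻ = (-5.6433) → reset → x⁺ = (-4.6296), jump to mode 1
Mode 1: guard c·x = -1.0719 hit at Δt = 1.1987 (t = 5.2342), x⁻ = (-1.0720) → reset → x⁺ = (-1.3512), jump to mode 0
Mode 0: guard c·x = 5.6433 hit at Δt = 1.4724 (t = 6.7065), x⁻ = (-5.6433) → reset → x⁺ = (-4.6296), jump to mode 1
Mode 1: flow for 0.5601 to horizon, guard not reached → x = (-2.7602)

1 1.3644 0->1
2 2.5631 1->0
3 4.0355 0->1
4 5.2342 1->0
5 6.7065 0->1
final: 1 -2.7602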